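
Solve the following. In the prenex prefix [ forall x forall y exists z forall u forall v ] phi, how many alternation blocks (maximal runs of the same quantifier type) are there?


Quantifier-type sequence: A A E A A  (A=forall, E=exists)
Group into maximal same-type runs:
  Ax2 | Ex1 | Ax2
Number of blocks = 3

3


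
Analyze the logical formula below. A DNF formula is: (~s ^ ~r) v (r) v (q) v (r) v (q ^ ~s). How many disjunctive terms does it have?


A DNF formula is a disjunction of terms (conjunctions).
Terms are separated by v.
Counting the disjuncts: 5 terms.

5


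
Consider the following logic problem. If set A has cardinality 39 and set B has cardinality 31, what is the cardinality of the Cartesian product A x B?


The Cartesian product A x B contains all ordered pairs (a, b).
|A x B| = |A| * |B| = 39 * 31 = 1209

1209


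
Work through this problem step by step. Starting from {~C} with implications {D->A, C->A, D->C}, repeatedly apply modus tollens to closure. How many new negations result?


Initial negated facts: {~C}
Apply modus tollens to closure:
  ~C and D->C  =>  ~D
Final negated: {~C, ~D}
New negations: {~D}
Count = 1

1


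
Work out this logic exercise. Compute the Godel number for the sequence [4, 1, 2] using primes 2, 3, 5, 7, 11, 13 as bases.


Encode each element as an exponent of the corresponding prime:
  2^4 = 16
  3^1 = 3
  5^2 = 25
Product = 16 * 3 * 25 = 1200

1200


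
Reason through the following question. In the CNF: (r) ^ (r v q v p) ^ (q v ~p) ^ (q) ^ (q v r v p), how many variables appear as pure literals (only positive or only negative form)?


Check each variable for pure literal status:
p: mixed (not pure)
q: pure positive
r: pure positive
Pure literal count = 2

2


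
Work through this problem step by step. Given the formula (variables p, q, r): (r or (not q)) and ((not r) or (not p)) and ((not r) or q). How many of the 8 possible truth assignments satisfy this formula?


Evaluate all 8 assignments for p, q, r:
p=0, q=0, r=0: 1
p=0, q=0, r=1: 0
p=0, q=1, r=0: 0
p=0, q=1, r=1: 1
p=1, q=0, r=0: 1
p=1, q=0, r=1: 0
p=1, q=1, r=0: 0
p=1, q=1, r=1: 0
Satisfying count = 3

3


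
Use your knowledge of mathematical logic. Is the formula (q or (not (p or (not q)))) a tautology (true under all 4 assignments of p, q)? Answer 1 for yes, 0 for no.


Check all 4 assignments:
p=0, q=0: 0
p=0, q=1: 1
p=1, q=0: 0
p=1, q=1: 1
Satisfying count = 2/4.
Tautology iff count = 4: no.

0


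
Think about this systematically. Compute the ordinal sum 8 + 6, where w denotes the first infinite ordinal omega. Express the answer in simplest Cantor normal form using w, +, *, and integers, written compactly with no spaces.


Compute 8 + 6.
Ordinal + is associative but NOT commutative; for finite n>0, n + w = w but w + n stays w+n.
Both operands finite; ordinal + agrees with natural +: 8 + 6 = 14.
Result = 14

14


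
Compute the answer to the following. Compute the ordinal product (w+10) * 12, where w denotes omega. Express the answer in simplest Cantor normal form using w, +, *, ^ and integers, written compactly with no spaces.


Compute (w+10) * 12.
Ordinal * is associative and left-distributive over +, but NOT commutative; for finite n>1, n*w = w but w*n stays w*n.
(w+10) * 12 = (w+10) repeated 12 times. Each intermediate +10 is absorbed by the following w; only the last survives: w*12+10.
Result = w*12+10

w*12+10


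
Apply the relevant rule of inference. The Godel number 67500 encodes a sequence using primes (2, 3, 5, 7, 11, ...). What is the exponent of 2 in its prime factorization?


Factorize 67500 by dividing by 2 repeatedly.
Division steps: 2 divides 67500 exactly 2 time(s).
Exponent of 2 = 2

2


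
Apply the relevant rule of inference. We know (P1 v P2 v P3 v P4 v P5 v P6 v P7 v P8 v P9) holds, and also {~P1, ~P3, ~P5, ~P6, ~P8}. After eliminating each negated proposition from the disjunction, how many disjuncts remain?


Original disjuncts (9): P1, P2, P3, P4, P5, P6, P7, P8, P9
Negated (eliminate): ~P1, ~P3, ~P5, ~P6, ~P8
Remaining disjuncts: P2, P4, P7, P9
Count = 9 - 5 = 4

4


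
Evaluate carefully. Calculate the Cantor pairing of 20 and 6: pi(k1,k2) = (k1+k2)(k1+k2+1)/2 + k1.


k1 + k2 = 26
(k1+k2)(k1+k2+1)/2 = 26 * 27 / 2 = 351
pi = 351 + 20 = 371

371


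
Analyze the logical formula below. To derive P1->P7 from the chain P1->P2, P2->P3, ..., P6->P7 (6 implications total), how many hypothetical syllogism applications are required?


With 6 implications in a chain connecting 7 propositions:
P1->P2, P2->P3, ..., P6->P7
Steps needed = (number of implications) - 1 = 6 - 1 = 5

5


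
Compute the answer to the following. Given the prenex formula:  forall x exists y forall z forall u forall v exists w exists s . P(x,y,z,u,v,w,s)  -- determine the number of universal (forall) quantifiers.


Quantifier prefix: forall x exists y forall z forall u forall v exists w exists s
Mark each quantifier type:
  U E U U U E E
Universal count = 4, Existential count = 3
Asked for universal (forall) quantifiers: 4

4


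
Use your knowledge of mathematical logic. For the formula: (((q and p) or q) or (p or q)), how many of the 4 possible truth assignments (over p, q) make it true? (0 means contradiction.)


Check all 4 assignments:
p=0, q=0: 0
p=0, q=1: 1
p=1, q=0: 1
p=1, q=1: 1
Count of True = 3

3


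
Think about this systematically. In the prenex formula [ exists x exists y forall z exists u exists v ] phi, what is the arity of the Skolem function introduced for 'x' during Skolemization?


Quantifier prefix: exists x exists y forall z exists u exists v
'x' is existentially quantified at position 1.
No universal quantifiers precede it.
Skolem function arity = 0 (a Skolem constant)

0


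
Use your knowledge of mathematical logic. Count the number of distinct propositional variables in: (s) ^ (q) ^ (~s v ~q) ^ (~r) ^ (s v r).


Identify each variable that appears in the formula.
Variables found: q, r, s
Count = 3

3


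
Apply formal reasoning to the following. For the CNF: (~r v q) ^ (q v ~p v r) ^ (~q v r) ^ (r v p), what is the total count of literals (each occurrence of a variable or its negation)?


Counting literals in each clause:
Clause 1: 2 literal(s)
Clause 2: 3 literal(s)
Clause 3: 2 literal(s)
Clause 4: 2 literal(s)
Total = 9

9


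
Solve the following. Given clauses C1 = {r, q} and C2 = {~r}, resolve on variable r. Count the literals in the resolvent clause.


Remove r from C1 and ~r from C2.
C1 remainder: {q}
C2 remainder: {}
Union (resolvent): {q}
Resolvent has 1 literal(s).

1


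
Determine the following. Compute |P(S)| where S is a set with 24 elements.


The power set of a set with n elements has 2^n elements.
|P(S)| = 2^24 = 16777216

16777216


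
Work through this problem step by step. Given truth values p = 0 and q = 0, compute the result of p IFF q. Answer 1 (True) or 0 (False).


p = 0, q = 0
Operation: p IFF q
Evaluate: 0 IFF 0 = 1

1


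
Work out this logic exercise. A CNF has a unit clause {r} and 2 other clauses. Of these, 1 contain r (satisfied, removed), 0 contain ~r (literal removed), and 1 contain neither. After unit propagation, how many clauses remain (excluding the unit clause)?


Satisfied (removed): 1
Shortened (remain): 0
Unchanged (remain): 1
Remaining = 0 + 1 = 1

1


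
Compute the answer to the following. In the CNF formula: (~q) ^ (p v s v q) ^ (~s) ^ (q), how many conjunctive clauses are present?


A CNF formula is a conjunction of clauses.
Clauses are separated by ^.
Counting the conjuncts: 4 clauses.

4


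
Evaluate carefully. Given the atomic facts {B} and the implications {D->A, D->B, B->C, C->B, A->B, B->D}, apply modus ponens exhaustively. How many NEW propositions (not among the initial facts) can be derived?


Initial facts: {B}
Apply modus ponens to closure:
  B and B->C  =>  C
  B and B->D  =>  D
  D and D->A  =>  A
Final known: {A, B, C, D}
New propositions: {A, C, D}
Count = 3

3


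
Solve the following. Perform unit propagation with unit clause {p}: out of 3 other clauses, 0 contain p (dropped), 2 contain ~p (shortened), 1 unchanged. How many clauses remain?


Satisfied (removed): 0
Shortened (remain): 2
Unchanged (remain): 1
Remaining = 2 + 1 = 3

3


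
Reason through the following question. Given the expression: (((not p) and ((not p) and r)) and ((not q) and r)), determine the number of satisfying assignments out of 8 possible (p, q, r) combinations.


Check all 8 assignments:
p=0, q=0, r=0: 0
p=0, q=0, r=1: 1
p=0, q=1, r=0: 0
p=0, q=1, r=1: 0
p=1, q=0, r=0: 0
p=1, q=0, r=1: 0
p=1, q=1, r=0: 0
p=1, q=1, r=1: 0
Count of True = 1

1


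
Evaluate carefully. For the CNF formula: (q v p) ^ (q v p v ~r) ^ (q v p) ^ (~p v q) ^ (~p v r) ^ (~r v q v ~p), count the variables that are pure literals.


Check each variable for pure literal status:
p: mixed (not pure)
q: pure positive
r: mixed (not pure)
Pure literal count = 1

1


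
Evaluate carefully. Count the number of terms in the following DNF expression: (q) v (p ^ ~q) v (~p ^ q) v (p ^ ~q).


A DNF formula is a disjunction of terms (conjunctions).
Terms are separated by v.
Counting the disjuncts: 4 terms.

4


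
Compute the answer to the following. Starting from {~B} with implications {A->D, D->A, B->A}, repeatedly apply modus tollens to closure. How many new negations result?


Initial negated facts: {~B}
Apply modus tollens to closure:
  (no implication fires)
Final negated: {~B}
New negations: {(none)}
Count = 0

0


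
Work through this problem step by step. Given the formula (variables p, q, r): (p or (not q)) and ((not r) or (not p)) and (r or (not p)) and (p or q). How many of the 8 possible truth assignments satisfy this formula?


Evaluate all 8 assignments for p, q, r:
p=0, q=0, r=0: 0
p=0, q=0, r=1: 0
p=0, q=1, r=0: 0
p=0, q=1, r=1: 0
p=1, q=0, r=0: 0
p=1, q=0, r=1: 0
p=1, q=1, r=0: 0
p=1, q=1, r=1: 0
Satisfying count = 0

0


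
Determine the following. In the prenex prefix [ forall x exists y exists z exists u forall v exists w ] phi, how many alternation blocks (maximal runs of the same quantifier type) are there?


Quantifier-type sequence: A E E E A E  (A=forall, E=exists)
Group into maximal same-type runs:
  Ax1 | Ex3 | Ax1 | Ex1
Number of blocks = 4

4


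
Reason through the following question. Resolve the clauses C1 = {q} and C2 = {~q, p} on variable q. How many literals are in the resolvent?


Remove q from C1 and ~q from C2.
C1 remainder: {}
C2 remainder: {p}
Union (resolvent): {p}
Resolvent has 1 literal(s).

1


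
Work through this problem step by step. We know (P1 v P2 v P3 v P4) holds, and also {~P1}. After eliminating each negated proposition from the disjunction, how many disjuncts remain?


Original disjuncts (4): P1, P2, P3, P4
Negated (eliminate): ~P1
Remaining disjuncts: P2, P3, P4
Count = 4 - 1 = 3

3


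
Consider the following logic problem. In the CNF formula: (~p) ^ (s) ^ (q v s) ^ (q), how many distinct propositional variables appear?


Identify each variable that appears in the formula.
Variables found: p, q, s
Count = 3

3


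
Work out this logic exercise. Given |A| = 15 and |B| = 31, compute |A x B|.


The Cartesian product A x B contains all ordered pairs (a, b).
|A x B| = |A| * |B| = 15 * 31 = 465

465


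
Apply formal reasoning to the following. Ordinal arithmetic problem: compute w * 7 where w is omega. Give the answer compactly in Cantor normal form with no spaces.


Compute w * 7.
Ordinal * is associative and left-distributive over +, but NOT commutative; for finite n>1, n*w = w but w*n stays w*n.
w * 7 means 7 copies of w concatenated: w*7.
Result = w*7

w*7


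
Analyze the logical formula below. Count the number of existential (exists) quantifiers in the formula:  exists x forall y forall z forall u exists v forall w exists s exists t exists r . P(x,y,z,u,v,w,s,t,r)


Quantifier prefix: exists x forall y forall z forall u exists v forall w exists s exists t exists r
Mark each quantifier type:
  E U U U E U E E E
Universal count = 4, Existential count = 5
Asked for existential (exists) quantifiers: 5

5


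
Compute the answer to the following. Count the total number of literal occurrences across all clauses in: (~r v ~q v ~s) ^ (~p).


Counting literals in each clause:
Clause 1: 3 literal(s)
Clause 2: 1 literal(s)
Total = 4

4


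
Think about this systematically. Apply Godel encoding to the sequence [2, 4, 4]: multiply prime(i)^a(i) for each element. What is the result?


Encode each element as an exponent of the corresponding prime:
  2^2 = 4
  3^4 = 81
  5^4 = 625
Product = 4 * 81 * 625 = 202500

202500


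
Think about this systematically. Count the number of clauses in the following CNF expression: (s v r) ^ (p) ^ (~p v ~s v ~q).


A CNF formula is a conjunction of clauses.
Clauses are separated by ^.
Counting the conjuncts: 3 clauses.

3


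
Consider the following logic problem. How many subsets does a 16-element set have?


The power set of a set with n elements has 2^n elements.
|P(S)| = 2^16 = 65536

65536


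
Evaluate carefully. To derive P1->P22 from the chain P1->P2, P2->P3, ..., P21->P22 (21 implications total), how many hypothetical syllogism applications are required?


With 21 implications in a chain connecting 22 propositions:
P1->P2, P2->P3, ..., P21->P22
Steps needed = (number of implications) - 1 = 21 - 1 = 20

20


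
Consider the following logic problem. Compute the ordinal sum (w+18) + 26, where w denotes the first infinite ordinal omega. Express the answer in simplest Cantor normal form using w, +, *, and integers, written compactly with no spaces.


Compute (w+18) + 26.
Ordinal + is associative but NOT commutative; for finite n>0, n + w = w but w + n stays w+n.
By associativity: (w+18) + 26 = w + (18+26) = w+44.
Result = w+44

w+44


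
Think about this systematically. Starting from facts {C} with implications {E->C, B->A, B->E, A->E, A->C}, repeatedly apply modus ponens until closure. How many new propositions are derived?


Initial facts: {C}
Apply modus ponens to closure:
  (no implication fires)
Final known: {C}
New propositions: {(none)}
Count = 0

0


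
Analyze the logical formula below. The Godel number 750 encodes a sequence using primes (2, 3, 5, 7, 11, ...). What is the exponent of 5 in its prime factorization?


Factorize 750 by dividing by 5 repeatedly.
Division steps: 5 divides 750 exactly 3 time(s).
Exponent of 5 = 3

3


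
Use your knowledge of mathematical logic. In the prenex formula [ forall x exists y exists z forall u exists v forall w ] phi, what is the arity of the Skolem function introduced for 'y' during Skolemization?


Quantifier prefix: forall x exists y exists z forall u exists v forall w
'y' is existentially quantified at position 2.
Universal variables preceding it: x
Skolem function arity = 1

1


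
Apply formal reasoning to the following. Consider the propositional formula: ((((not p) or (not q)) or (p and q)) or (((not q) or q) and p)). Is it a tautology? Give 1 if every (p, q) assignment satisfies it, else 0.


Check all 4 assignments:
p=0, q=0: 1
p=0, q=1: 1
p=1, q=0: 1
p=1, q=1: 1
Satisfying count = 4/4.
Tautology iff count = 4: yes.

1


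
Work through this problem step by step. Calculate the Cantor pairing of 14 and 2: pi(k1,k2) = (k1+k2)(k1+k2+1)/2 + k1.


k1 + k2 = 16
(k1+k2)(k1+k2+1)/2 = 16 * 17 / 2 = 136
pi = 136 + 14 = 150

150


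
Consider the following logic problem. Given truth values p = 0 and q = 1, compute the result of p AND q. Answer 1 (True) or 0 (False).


p = 0, q = 1
Operation: p AND q
Evaluate: 0 AND 1 = 0

0


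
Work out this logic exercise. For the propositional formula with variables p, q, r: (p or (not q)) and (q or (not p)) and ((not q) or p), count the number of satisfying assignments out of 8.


Evaluate all 8 assignments for p, q, r:
p=0, q=0, r=0: 1
p=0, q=0, r=1: 1
p=0, q=1, r=0: 0
p=0, q=1, r=1: 0
p=1, q=0, r=0: 0
p=1, q=0, r=1: 0
p=1, q=1, r=0: 1
p=1, q=1, r=1: 1
Satisfying count = 4

4


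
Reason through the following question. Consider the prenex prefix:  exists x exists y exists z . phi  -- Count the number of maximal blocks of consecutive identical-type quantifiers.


Quantifier-type sequence: E E E  (A=forall, E=exists)
Group into maximal same-type runs:
  Ex3
Number of blocks = 1

1


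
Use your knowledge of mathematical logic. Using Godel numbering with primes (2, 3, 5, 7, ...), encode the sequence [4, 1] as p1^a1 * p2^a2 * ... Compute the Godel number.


Encode each element as an exponent of the corresponding prime:
  2^4 = 16
  3^1 = 3
Product = 16 * 3 = 48

48


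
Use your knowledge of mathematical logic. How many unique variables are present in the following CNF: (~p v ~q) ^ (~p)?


Identify each variable that appears in the formula.
Variables found: p, q
Count = 2

2


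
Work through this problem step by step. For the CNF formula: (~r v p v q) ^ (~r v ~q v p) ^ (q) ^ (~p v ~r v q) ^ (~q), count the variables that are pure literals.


Check each variable for pure literal status:
p: mixed (not pure)
q: mixed (not pure)
r: pure negative
Pure literal count = 1

1


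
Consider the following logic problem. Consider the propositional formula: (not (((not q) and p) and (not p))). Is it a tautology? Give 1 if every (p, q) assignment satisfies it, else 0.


Check all 4 assignments:
p=0, q=0: 1
p=0, q=1: 1
p=1, q=0: 1
p=1, q=1: 1
Satisfying count = 4/4.
Tautology iff count = 4: yes.

1


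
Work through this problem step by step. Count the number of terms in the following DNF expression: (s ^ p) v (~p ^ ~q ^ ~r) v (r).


A DNF formula is a disjunction of terms (conjunctions).
Terms are separated by v.
Counting the disjuncts: 3 terms.

3


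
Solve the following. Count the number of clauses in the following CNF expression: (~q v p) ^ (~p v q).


A CNF formula is a conjunction of clauses.
Clauses are separated by ^.
Counting the conjuncts: 2 clauses.

2


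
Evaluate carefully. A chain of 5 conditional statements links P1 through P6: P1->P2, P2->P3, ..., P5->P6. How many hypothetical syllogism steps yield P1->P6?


With 5 implications in a chain connecting 6 propositions:
P1->P2, P2->P3, ..., P5->P6
Steps needed = (number of implications) - 1 = 5 - 1 = 4

4


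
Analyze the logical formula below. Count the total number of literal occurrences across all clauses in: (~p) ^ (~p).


Counting literals in each clause:
Clause 1: 1 literal(s)
Clause 2: 1 literal(s)
Total = 2

2


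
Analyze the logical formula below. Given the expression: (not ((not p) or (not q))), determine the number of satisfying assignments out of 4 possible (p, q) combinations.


Check all 4 assignments:
p=0, q=0: 0
p=0, q=1: 0
p=1, q=0: 0
p=1, q=1: 1
Count of True = 1

1


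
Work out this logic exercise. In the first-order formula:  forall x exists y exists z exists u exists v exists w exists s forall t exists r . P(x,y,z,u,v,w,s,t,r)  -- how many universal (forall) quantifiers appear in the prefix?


Quantifier prefix: forall x exists y exists z exists u exists v exists w exists s forall t exists r
Mark each quantifier type:
  U E E E E E E U E
Universal count = 2, Existential count = 7
Asked for universal (forall) quantifiers: 2

2


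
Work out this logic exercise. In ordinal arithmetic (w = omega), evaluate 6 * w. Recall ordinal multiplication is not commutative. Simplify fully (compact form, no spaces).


Compute 6 * w.
Ordinal * is associative and left-distributive over +, but NOT commutative; for finite n>1, n*w = w but w*n stays w*n.
For finite n>0, n * w = sup{n*k : k<w} = w. So 6 * w = w.
Result = w

w


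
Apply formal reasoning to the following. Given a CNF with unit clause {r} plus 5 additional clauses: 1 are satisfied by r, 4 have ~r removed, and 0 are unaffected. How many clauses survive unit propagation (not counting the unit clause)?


Satisfied (removed): 1
Shortened (remain): 4
Unchanged (remain): 0
Remaining = 4 + 0 = 4

4


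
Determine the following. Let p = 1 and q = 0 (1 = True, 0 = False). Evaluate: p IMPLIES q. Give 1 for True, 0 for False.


p = 1, q = 0
Operation: p IMPLIES q
Evaluate: 1 IMPLIES 0 = 0

0


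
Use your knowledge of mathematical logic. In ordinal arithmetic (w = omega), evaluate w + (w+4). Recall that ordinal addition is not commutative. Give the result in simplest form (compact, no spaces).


Compute w + (w+4).
Ordinal + is associative but NOT commutative; for finite n>0, n + w = w but w + n stays w+n.
w + (w+4) = (w+w) + 4 = w*2+4.
Result = w*2+4

w*2+4


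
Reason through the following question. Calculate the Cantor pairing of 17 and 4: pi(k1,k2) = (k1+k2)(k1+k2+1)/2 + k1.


k1 + k2 = 21
(k1+k2)(k1+k2+1)/2 = 21 * 22 / 2 = 231
pi = 231 + 17 = 248

248


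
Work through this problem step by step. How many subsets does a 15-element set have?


The power set of a set with n elements has 2^n elements.
|P(S)| = 2^15 = 32768

32768


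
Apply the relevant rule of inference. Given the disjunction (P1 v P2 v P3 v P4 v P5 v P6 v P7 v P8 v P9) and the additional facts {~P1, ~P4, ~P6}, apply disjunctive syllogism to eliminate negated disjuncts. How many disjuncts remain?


Original disjuncts (9): P1, P2, P3, P4, P5, P6, P7, P8, P9
Negated (eliminate): ~P1, ~P4, ~P6
Remaining disjuncts: P2, P3, P5, P7, P8, P9
Count = 9 - 3 = 6

6


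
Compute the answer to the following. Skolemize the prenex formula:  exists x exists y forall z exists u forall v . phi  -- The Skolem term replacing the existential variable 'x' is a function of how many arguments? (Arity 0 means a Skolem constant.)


Quantifier prefix: exists x exists y forall z exists u forall v
'x' is existentially quantified at position 1.
No universal quantifiers precede it.
Skolem function arity = 0 (a Skolem constant)

0


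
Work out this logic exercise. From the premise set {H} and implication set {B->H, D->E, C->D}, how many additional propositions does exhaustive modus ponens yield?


Initial facts: {H}
Apply modus ponens to closure:
  (no implication fires)
Final known: {H}
New propositions: {(none)}
Count = 0

0


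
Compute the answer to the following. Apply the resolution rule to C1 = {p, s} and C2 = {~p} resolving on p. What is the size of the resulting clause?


Remove p from C1 and ~p from C2.
C1 remainder: {s}
C2 remainder: {}
Union (resolvent): {s}
Resolvent has 1 literal(s).

1


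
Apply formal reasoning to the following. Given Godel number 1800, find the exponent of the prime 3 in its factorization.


Factorize 1800 by dividing by 3 repeatedly.
Division steps: 3 divides 1800 exactly 2 time(s).
Exponent of 3 = 2

2


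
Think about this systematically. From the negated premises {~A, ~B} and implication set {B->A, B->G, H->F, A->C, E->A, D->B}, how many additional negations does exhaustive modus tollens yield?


Initial negated facts: {~A, ~B}
Apply modus tollens to closure:
  ~A and E->A  =>  ~E
  ~B and D->B  =>  ~D
Final negated: {~A, ~B, ~D, ~E}
New negations: {~D, ~E}
Count = 2

2


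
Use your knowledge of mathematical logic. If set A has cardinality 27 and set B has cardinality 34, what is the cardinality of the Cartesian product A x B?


The Cartesian product A x B contains all ordered pairs (a, b).
|A x B| = |A| * |B| = 27 * 34 = 918

918


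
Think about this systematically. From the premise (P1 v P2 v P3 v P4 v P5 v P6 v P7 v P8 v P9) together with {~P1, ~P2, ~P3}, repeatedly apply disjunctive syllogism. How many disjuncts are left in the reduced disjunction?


Original disjuncts (9): P1, P2, P3, P4, P5, P6, P7, P8, P9
Negated (eliminate): ~P1, ~P2, ~P3
Remaining disjuncts: P4, P5, P6, P7, P8, P9
Count = 9 - 3 = 6

6


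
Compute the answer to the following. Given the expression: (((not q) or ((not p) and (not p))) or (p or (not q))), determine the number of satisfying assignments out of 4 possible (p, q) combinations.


Check all 4 assignments:
p=0, q=0: 1
p=0, q=1: 1
p=1, q=0: 1
p=1, q=1: 1
Count of True = 4

4


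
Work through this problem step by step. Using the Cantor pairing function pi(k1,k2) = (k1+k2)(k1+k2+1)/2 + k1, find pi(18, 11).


k1 + k2 = 29
(k1+k2)(k1+k2+1)/2 = 29 * 30 / 2 = 435
pi = 435 + 18 = 453

453


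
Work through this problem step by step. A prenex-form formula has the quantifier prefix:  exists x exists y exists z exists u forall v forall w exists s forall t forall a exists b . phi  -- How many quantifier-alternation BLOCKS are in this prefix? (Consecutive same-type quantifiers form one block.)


Quantifier-type sequence: E E E E A A E A A E  (A=forall, E=exists)
Group into maximal same-type runs:
  Ex4 | Ax2 | Ex1 | Ax2 | Ex1
Number of blocks = 5

5


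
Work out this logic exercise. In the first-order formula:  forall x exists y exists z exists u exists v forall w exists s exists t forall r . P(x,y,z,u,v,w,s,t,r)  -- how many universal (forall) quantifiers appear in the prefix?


Quantifier prefix: forall x exists y exists z exists u exists v forall w exists s exists t forall r
Mark each quantifier type:
  U E E E E U E E U
Universal count = 3, Existential count = 6
Asked for universal (forall) quantifiers: 3

3


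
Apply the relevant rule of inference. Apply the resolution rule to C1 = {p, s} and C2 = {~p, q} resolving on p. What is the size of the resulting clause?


Remove p from C1 and ~p from C2.
C1 remainder: {s}
C2 remainder: {q}
Union (resolvent): {q, s}
Resolvent has 2 literal(s).

2


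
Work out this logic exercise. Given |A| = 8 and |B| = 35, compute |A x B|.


The Cartesian product A x B contains all ordered pairs (a, b).
|A x B| = |A| * |B| = 8 * 35 = 280

280


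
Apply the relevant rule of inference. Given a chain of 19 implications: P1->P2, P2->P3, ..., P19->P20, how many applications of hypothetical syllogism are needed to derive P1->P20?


With 19 implications in a chain connecting 20 propositions:
P1->P2, P2->P3, ..., P19->P20
Steps needed = (number of implications) - 1 = 19 - 1 = 18

18


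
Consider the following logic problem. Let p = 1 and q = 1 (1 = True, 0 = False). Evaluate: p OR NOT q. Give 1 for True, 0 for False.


p = 1, q = 1
Operation: p OR NOT q
Evaluate: 1 OR NOT 1 = 1

1


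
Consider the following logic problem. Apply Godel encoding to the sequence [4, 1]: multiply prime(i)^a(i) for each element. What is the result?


Encode each element as an exponent of the corresponding prime:
  2^4 = 16
  3^1 = 3
Product = 16 * 3 = 48

48


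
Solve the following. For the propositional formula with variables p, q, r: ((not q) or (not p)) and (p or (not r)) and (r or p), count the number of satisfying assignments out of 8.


Evaluate all 8 assignments for p, q, r:
p=0, q=0, r=0: 0
p=0, q=0, r=1: 0
p=0, q=1, r=0: 0
p=0, q=1, r=1: 0
p=1, q=0, r=0: 1
p=1, q=0, r=1: 1
p=1, q=1, r=0: 0
p=1, q=1, r=1: 0
Satisfying count = 2

2


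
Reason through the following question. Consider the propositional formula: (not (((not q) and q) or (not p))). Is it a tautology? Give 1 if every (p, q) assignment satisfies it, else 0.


Check all 4 assignments:
p=0, q=0: 0
p=0, q=1: 0
p=1, q=0: 1
p=1, q=1: 1
Satisfying count = 2/4.
Tautology iff count = 4: no.

0


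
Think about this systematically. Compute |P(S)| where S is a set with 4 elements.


The power set of a set with n elements has 2^n elements.
|P(S)| = 2^4 = 16

16


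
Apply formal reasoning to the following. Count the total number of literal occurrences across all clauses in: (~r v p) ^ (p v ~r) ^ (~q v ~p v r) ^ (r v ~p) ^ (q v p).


Counting literals in each clause:
Clause 1: 2 literal(s)
Clause 2: 2 literal(s)
Clause 3: 3 literal(s)
Clause 4: 2 literal(s)
Clause 5: 2 literal(s)
Total = 11

11


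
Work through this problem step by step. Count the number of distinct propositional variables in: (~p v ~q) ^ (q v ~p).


Identify each variable that appears in the formula.
Variables found: p, q
Count = 2

2


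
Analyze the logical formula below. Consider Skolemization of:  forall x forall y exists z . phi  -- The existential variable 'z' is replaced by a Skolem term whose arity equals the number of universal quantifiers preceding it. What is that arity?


Quantifier prefix: forall x forall y exists z
'z' is existentially quantified at position 3.
Universal variables preceding it: x, y
Skolem function arity = 2

2


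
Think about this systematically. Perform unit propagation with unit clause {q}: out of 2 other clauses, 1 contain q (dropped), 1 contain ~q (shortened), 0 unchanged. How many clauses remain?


Satisfied (removed): 1
Shortened (remain): 1
Unchanged (remain): 0
Remaining = 1 + 0 = 1

1


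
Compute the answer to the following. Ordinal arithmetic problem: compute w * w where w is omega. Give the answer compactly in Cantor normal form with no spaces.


Compute w * w.
Ordinal * is associative and left-distributive over +, but NOT commutative; for finite n>1, n*w = w but w*n stays w*n.
w * w = w^2 by definition.
Result = w^2

w^2


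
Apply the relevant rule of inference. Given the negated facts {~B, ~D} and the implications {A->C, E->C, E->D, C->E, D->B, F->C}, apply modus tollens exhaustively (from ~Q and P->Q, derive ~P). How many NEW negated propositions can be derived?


Initial negated facts: {~B, ~D}
Apply modus tollens to closure:
  ~D and E->D  =>  ~E
  ~E and C->E  =>  ~C
  ~C and F->C  =>  ~F
  ~C and A->C  =>  ~A
Final negated: {~A, ~B, ~C, ~D, ~E, ~F}
New negations: {~A, ~C, ~E, ~F}
Count = 4

4


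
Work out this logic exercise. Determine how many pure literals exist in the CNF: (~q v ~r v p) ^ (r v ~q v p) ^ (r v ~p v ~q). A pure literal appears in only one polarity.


Check each variable for pure literal status:
p: mixed (not pure)
q: pure negative
r: mixed (not pure)
Pure literal count = 1

1


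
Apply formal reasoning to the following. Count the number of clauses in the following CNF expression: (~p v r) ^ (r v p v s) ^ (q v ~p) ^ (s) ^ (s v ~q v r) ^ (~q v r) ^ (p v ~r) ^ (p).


A CNF formula is a conjunction of clauses.
Clauses are separated by ^.
Counting the conjuncts: 8 clauses.

8


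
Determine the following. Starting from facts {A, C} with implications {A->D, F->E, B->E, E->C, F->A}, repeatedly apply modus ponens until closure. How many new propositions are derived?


Initial facts: {A, C}
Apply modus ponens to closure:
  A and A->D  =>  D
Final known: {A, C, D}
New propositions: {D}
Count = 1

1


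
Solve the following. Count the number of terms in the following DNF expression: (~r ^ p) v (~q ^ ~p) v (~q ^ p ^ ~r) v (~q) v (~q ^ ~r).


A DNF formula is a disjunction of terms (conjunctions).
Terms are separated by v.
Counting the disjuncts: 5 terms.

5


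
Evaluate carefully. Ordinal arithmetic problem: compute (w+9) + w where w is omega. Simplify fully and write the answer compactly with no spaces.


Compute (w+9) + w.
Ordinal + is associative but NOT commutative; for finite n>0, n + w = w but w + n stays w+n.
(w+9) + w = w + (9+w) = w + w = w*2 (the finite tail 9 is absorbed by the right w).
Result = w*2

w*2


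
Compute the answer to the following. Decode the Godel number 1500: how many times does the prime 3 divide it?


Factorize 1500 by dividing by 3 repeatedly.
Division steps: 3 divides 1500 exactly 1 time(s).
Exponent of 3 = 1

1


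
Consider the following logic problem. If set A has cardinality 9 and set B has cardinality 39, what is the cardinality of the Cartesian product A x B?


The Cartesian product A x B contains all ordered pairs (a, b).
|A x B| = |A| * |B| = 9 * 39 = 351

351


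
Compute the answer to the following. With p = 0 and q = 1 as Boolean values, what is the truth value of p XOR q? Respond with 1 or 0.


p = 0, q = 1
Operation: p XOR q
Evaluate: 0 XOR 1 = 1

1


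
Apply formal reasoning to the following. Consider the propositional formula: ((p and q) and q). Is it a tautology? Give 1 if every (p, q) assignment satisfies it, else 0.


Check all 4 assignments:
p=0, q=0: 0
p=0, q=1: 0
p=1, q=0: 0
p=1, q=1: 1
Satisfying count = 1/4.
Tautology iff count = 4: no.

0


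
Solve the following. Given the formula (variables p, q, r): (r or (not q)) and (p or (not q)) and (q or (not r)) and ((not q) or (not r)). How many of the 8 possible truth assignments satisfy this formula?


Evaluate all 8 assignments for p, q, r:
p=0, q=0, r=0: 1
p=0, q=0, r=1: 0
p=0, q=1, r=0: 0
p=0, q=1, r=1: 0
p=1, q=0, r=0: 1
p=1, q=0, r=1: 0
p=1, q=1, r=0: 0
p=1, q=1, r=1: 0
Satisfying count = 2

2


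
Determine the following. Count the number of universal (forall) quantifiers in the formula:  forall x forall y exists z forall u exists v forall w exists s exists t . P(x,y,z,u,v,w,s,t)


Quantifier prefix: forall x forall y exists z forall u exists v forall w exists s exists t
Mark each quantifier type:
  U U E U E U E E
Universal count = 4, Existential count = 4
Asked for universal (forall) quantifiers: 4

4


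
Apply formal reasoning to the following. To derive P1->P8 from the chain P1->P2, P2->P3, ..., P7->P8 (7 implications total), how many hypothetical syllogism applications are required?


With 7 implications in a chain connecting 8 propositions:
P1->P2, P2->P3, ..., P7->P8
Steps needed = (number of implications) - 1 = 7 - 1 = 6

6


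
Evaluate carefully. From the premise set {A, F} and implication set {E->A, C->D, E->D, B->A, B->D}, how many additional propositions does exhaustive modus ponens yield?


Initial facts: {A, F}
Apply modus ponens to closure:
  (no implication fires)
Final known: {A, F}
New propositions: {(none)}
Count = 0

0


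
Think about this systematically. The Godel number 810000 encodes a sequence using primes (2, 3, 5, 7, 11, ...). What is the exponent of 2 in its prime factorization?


Factorize 810000 by dividing by 2 repeatedly.
Division steps: 2 divides 810000 exactly 4 time(s).
Exponent of 2 = 4

4


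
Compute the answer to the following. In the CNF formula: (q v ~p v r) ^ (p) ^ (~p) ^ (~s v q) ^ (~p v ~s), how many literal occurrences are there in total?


Counting literals in each clause:
Clause 1: 3 literal(s)
Clause 2: 1 literal(s)
Clause 3: 1 literal(s)
Clause 4: 2 literal(s)
Clause 5: 2 literal(s)
Total = 9

9


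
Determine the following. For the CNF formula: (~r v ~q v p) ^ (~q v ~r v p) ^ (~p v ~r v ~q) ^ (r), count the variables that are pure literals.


Check each variable for pure literal status:
p: mixed (not pure)
q: pure negative
r: mixed (not pure)
Pure literal count = 1

1


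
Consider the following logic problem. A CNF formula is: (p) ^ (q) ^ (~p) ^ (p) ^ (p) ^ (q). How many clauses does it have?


A CNF formula is a conjunction of clauses.
Clauses are separated by ^.
Counting the conjuncts: 6 clauses.

6


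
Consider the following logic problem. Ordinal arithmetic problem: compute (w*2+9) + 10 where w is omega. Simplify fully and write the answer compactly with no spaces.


Compute (w*2+9) + 10.
Ordinal + is associative but NOT commutative; for finite n>0, n + w = w but w + n stays w+n.
By associativity: (w*2+9) + 10 = w*2 + (9+10) = w*2+19.
Result = w*2+19

w*2+19


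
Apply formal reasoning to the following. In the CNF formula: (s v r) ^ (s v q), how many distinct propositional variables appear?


Identify each variable that appears in the formula.
Variables found: q, r, s
Count = 3

3


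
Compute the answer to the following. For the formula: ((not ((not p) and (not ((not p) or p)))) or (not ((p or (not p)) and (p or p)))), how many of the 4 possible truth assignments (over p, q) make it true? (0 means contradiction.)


Check all 4 assignments:
p=0, q=0: 1
p=0, q=1: 1
p=1, q=0: 1
p=1, q=1: 1
Count of True = 4

4


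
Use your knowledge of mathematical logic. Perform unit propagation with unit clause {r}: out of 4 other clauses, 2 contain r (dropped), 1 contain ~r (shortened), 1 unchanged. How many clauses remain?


Satisfied (removed): 2
Shortened (remain): 1
Unchanged (remain): 1
Remaining = 1 + 1 = 2

2


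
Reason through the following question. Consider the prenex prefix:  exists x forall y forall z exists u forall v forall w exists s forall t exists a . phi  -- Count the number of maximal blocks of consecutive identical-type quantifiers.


Quantifier-type sequence: E A A E A A E A E  (A=forall, E=exists)
Group into maximal same-type runs:
  Ex1 | Ax2 | Ex1 | Ax2 | Ex1 | Ax1 | Ex1
Number of blocks = 7

7


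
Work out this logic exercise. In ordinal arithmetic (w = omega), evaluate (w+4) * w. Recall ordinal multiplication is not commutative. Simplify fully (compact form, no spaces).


Compute (w+4) * w.
Ordinal * is associative and left-distributive over +, but NOT commutative; for finite n>1, n*w = w but w*n stays w*n.
(w+4) * w = sup{(w+4)*k : k<w} = sup{w*k+4} = w^2 (the +4 tail is absorbed in the limit).
Result = w^2

w^2


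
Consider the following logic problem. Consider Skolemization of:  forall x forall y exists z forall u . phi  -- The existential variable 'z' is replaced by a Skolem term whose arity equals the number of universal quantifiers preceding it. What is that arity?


Quantifier prefix: forall x forall y exists z forall u
'z' is existentially quantified at position 3.
Universal variables preceding it: x, y
Skolem function arity = 2

2


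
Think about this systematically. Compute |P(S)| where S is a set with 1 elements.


The power set of a set with n elements has 2^n elements.
|P(S)| = 2^1 = 2

2


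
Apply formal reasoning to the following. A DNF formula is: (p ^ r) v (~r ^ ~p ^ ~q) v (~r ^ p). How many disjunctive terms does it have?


A DNF formula is a disjunction of terms (conjunctions).
Terms are separated by v.
Counting the disjuncts: 3 terms.

3


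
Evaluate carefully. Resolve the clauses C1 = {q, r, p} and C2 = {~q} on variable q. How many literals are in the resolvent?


Remove q from C1 and ~q from C2.
C1 remainder: {r, p}
C2 remainder: {}
Union (resolvent): {p, r}
Resolvent has 2 literal(s).

2


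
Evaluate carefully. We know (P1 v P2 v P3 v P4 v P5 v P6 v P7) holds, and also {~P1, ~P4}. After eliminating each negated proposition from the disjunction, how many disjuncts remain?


Original disjuncts (7): P1, P2, P3, P4, P5, P6, P7
Negated (eliminate): ~P1, ~P4
Remaining disjuncts: P2, P3, P5, P6, P7
Count = 7 - 2 = 5

5


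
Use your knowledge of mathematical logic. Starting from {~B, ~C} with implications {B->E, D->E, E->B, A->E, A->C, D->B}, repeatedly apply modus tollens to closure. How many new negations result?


Initial negated facts: {~B, ~C}
Apply modus tollens to closure:
  ~B and E->B  =>  ~E
  ~E and A->E  =>  ~A
  ~B and D->B  =>  ~D
Final negated: {~A, ~B, ~C, ~D, ~E}
New negations: {~A, ~D, ~E}
Count = 3

3


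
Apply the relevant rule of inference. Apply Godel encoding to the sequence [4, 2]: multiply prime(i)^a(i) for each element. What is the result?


Encode each element as an exponent of the corresponding prime:
  2^4 = 16
  3^2 = 9
Product = 16 * 9 = 144

144


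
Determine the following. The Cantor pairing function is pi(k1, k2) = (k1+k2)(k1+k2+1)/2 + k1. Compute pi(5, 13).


k1 + k2 = 18
(k1+k2)(k1+k2+1)/2 = 18 * 19 / 2 = 171
pi = 171 + 5 = 176

176


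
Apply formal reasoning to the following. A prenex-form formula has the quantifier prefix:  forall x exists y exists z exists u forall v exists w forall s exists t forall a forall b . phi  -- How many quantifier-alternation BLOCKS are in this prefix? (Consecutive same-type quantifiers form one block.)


Quantifier-type sequence: A E E E A E A E A A  (A=forall, E=exists)
Group into maximal same-type runs:
  Ax1 | Ex3 | Ax1 | Ex1 | Ax1 | Ex1 | Ax2
Number of blocks = 7

7


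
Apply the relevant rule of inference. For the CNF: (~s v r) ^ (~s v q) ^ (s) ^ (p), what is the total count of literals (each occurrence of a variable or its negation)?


Counting literals in each clause:
Clause 1: 2 literal(s)
Clause 2: 2 literal(s)
Clause 3: 1 literal(s)
Clause 4: 1 literal(s)
Total = 6

6
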